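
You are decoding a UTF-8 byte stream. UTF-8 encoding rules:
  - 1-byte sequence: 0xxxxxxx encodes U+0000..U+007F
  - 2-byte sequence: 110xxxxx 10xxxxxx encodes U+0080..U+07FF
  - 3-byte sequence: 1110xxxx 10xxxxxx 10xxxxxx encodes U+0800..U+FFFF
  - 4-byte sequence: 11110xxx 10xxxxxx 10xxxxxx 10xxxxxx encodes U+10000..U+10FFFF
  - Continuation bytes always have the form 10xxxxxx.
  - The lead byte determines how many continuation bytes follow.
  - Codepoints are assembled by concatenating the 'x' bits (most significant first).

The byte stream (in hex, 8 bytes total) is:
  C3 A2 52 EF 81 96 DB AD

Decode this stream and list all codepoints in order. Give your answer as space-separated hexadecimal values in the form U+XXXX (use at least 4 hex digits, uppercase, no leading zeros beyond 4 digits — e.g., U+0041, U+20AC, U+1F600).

Answer: U+00E2 U+0052 U+F056 U+06ED

Derivation:
Byte[0]=C3: 2-byte lead, need 1 cont bytes. acc=0x3
Byte[1]=A2: continuation. acc=(acc<<6)|0x22=0xE2
Completed: cp=U+00E2 (starts at byte 0)
Byte[2]=52: 1-byte ASCII. cp=U+0052
Byte[3]=EF: 3-byte lead, need 2 cont bytes. acc=0xF
Byte[4]=81: continuation. acc=(acc<<6)|0x01=0x3C1
Byte[5]=96: continuation. acc=(acc<<6)|0x16=0xF056
Completed: cp=U+F056 (starts at byte 3)
Byte[6]=DB: 2-byte lead, need 1 cont bytes. acc=0x1B
Byte[7]=AD: continuation. acc=(acc<<6)|0x2D=0x6ED
Completed: cp=U+06ED (starts at byte 6)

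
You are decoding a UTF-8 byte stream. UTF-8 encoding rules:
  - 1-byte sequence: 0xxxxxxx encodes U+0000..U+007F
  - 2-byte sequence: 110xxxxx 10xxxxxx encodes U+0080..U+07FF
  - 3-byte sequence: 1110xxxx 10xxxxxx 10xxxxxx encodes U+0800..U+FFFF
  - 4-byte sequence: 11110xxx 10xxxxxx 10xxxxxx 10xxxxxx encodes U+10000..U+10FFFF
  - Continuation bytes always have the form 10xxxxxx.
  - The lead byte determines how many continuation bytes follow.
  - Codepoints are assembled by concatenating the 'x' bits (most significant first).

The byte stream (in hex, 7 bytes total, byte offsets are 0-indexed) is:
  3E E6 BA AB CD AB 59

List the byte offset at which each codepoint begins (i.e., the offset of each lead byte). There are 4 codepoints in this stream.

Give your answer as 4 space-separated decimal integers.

Answer: 0 1 4 6

Derivation:
Byte[0]=3E: 1-byte ASCII. cp=U+003E
Byte[1]=E6: 3-byte lead, need 2 cont bytes. acc=0x6
Byte[2]=BA: continuation. acc=(acc<<6)|0x3A=0x1BA
Byte[3]=AB: continuation. acc=(acc<<6)|0x2B=0x6EAB
Completed: cp=U+6EAB (starts at byte 1)
Byte[4]=CD: 2-byte lead, need 1 cont bytes. acc=0xD
Byte[5]=AB: continuation. acc=(acc<<6)|0x2B=0x36B
Completed: cp=U+036B (starts at byte 4)
Byte[6]=59: 1-byte ASCII. cp=U+0059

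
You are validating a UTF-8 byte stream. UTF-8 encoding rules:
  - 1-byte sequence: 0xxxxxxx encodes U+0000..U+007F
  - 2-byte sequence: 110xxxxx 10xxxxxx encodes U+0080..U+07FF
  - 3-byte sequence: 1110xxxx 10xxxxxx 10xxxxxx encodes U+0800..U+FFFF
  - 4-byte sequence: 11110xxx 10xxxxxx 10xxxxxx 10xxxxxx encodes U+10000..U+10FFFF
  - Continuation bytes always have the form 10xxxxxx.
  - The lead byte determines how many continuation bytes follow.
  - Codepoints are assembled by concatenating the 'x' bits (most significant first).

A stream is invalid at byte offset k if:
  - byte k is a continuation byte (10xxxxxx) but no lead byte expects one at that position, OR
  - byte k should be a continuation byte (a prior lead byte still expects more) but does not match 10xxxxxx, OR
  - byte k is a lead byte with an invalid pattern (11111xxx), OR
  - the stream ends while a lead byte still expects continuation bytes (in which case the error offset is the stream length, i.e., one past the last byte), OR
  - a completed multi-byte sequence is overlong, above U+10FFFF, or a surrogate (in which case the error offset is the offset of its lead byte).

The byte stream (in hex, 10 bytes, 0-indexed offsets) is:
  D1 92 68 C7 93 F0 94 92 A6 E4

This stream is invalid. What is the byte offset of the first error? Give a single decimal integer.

Byte[0]=D1: 2-byte lead, need 1 cont bytes. acc=0x11
Byte[1]=92: continuation. acc=(acc<<6)|0x12=0x452
Completed: cp=U+0452 (starts at byte 0)
Byte[2]=68: 1-byte ASCII. cp=U+0068
Byte[3]=C7: 2-byte lead, need 1 cont bytes. acc=0x7
Byte[4]=93: continuation. acc=(acc<<6)|0x13=0x1D3
Completed: cp=U+01D3 (starts at byte 3)
Byte[5]=F0: 4-byte lead, need 3 cont bytes. acc=0x0
Byte[6]=94: continuation. acc=(acc<<6)|0x14=0x14
Byte[7]=92: continuation. acc=(acc<<6)|0x12=0x512
Byte[8]=A6: continuation. acc=(acc<<6)|0x26=0x144A6
Completed: cp=U+144A6 (starts at byte 5)
Byte[9]=E4: 3-byte lead, need 2 cont bytes. acc=0x4
Byte[10]: stream ended, expected continuation. INVALID

Answer: 10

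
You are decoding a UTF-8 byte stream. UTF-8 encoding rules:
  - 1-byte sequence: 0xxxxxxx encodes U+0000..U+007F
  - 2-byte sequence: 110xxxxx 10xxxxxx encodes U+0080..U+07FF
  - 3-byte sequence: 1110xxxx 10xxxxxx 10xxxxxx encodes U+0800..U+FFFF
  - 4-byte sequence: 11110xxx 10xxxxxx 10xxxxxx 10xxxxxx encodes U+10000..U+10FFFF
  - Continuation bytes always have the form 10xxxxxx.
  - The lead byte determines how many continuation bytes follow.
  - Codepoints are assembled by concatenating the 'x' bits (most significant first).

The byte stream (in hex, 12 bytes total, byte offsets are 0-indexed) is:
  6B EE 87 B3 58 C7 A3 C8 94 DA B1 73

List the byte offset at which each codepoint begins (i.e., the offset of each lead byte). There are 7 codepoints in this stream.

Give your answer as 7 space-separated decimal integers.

Answer: 0 1 4 5 7 9 11

Derivation:
Byte[0]=6B: 1-byte ASCII. cp=U+006B
Byte[1]=EE: 3-byte lead, need 2 cont bytes. acc=0xE
Byte[2]=87: continuation. acc=(acc<<6)|0x07=0x387
Byte[3]=B3: continuation. acc=(acc<<6)|0x33=0xE1F3
Completed: cp=U+E1F3 (starts at byte 1)
Byte[4]=58: 1-byte ASCII. cp=U+0058
Byte[5]=C7: 2-byte lead, need 1 cont bytes. acc=0x7
Byte[6]=A3: continuation. acc=(acc<<6)|0x23=0x1E3
Completed: cp=U+01E3 (starts at byte 5)
Byte[7]=C8: 2-byte lead, need 1 cont bytes. acc=0x8
Byte[8]=94: continuation. acc=(acc<<6)|0x14=0x214
Completed: cp=U+0214 (starts at byte 7)
Byte[9]=DA: 2-byte lead, need 1 cont bytes. acc=0x1A
Byte[10]=B1: continuation. acc=(acc<<6)|0x31=0x6B1
Completed: cp=U+06B1 (starts at byte 9)
Byte[11]=73: 1-byte ASCII. cp=U+0073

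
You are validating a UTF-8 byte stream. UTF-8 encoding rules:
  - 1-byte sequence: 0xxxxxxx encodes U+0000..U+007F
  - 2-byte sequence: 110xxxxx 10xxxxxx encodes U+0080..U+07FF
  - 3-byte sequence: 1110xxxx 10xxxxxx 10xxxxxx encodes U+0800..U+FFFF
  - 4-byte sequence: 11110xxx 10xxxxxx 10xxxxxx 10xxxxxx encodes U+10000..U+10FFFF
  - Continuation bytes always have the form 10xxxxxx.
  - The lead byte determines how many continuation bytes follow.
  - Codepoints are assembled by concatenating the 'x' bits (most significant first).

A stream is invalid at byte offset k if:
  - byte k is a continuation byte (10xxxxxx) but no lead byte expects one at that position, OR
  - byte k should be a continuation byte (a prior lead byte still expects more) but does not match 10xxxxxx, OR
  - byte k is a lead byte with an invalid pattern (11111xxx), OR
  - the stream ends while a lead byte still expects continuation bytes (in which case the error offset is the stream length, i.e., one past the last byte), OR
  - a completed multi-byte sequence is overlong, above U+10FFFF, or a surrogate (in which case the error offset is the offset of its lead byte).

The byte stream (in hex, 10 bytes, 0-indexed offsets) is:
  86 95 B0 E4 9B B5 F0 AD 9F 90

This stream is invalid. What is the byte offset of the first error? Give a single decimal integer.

Answer: 0

Derivation:
Byte[0]=86: INVALID lead byte (not 0xxx/110x/1110/11110)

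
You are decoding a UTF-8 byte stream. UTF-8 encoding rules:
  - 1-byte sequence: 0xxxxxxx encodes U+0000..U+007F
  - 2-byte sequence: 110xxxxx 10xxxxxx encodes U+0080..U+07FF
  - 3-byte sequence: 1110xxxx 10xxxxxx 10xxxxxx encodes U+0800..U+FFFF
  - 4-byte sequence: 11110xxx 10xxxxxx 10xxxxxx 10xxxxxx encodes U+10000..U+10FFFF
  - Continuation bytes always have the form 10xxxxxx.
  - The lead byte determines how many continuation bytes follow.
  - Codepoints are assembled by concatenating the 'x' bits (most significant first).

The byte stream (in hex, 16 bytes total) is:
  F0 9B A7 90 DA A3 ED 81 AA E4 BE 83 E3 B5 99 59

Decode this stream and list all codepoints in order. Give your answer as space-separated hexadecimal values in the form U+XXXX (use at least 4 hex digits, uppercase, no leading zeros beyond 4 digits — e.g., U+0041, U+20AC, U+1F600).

Byte[0]=F0: 4-byte lead, need 3 cont bytes. acc=0x0
Byte[1]=9B: continuation. acc=(acc<<6)|0x1B=0x1B
Byte[2]=A7: continuation. acc=(acc<<6)|0x27=0x6E7
Byte[3]=90: continuation. acc=(acc<<6)|0x10=0x1B9D0
Completed: cp=U+1B9D0 (starts at byte 0)
Byte[4]=DA: 2-byte lead, need 1 cont bytes. acc=0x1A
Byte[5]=A3: continuation. acc=(acc<<6)|0x23=0x6A3
Completed: cp=U+06A3 (starts at byte 4)
Byte[6]=ED: 3-byte lead, need 2 cont bytes. acc=0xD
Byte[7]=81: continuation. acc=(acc<<6)|0x01=0x341
Byte[8]=AA: continuation. acc=(acc<<6)|0x2A=0xD06A
Completed: cp=U+D06A (starts at byte 6)
Byte[9]=E4: 3-byte lead, need 2 cont bytes. acc=0x4
Byte[10]=BE: continuation. acc=(acc<<6)|0x3E=0x13E
Byte[11]=83: continuation. acc=(acc<<6)|0x03=0x4F83
Completed: cp=U+4F83 (starts at byte 9)
Byte[12]=E3: 3-byte lead, need 2 cont bytes. acc=0x3
Byte[13]=B5: continuation. acc=(acc<<6)|0x35=0xF5
Byte[14]=99: continuation. acc=(acc<<6)|0x19=0x3D59
Completed: cp=U+3D59 (starts at byte 12)
Byte[15]=59: 1-byte ASCII. cp=U+0059

Answer: U+1B9D0 U+06A3 U+D06A U+4F83 U+3D59 U+0059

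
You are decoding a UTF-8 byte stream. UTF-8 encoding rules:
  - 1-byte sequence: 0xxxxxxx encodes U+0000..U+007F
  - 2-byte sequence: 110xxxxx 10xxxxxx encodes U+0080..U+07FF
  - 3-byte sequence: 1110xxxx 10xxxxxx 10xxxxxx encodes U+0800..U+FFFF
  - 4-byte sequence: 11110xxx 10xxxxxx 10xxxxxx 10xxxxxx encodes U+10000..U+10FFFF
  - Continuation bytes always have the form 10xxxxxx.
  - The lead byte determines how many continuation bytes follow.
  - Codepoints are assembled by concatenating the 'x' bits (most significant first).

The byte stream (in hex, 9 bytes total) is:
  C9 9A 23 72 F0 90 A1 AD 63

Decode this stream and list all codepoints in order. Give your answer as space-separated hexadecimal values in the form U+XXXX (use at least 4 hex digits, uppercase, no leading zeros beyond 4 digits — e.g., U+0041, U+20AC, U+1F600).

Byte[0]=C9: 2-byte lead, need 1 cont bytes. acc=0x9
Byte[1]=9A: continuation. acc=(acc<<6)|0x1A=0x25A
Completed: cp=U+025A (starts at byte 0)
Byte[2]=23: 1-byte ASCII. cp=U+0023
Byte[3]=72: 1-byte ASCII. cp=U+0072
Byte[4]=F0: 4-byte lead, need 3 cont bytes. acc=0x0
Byte[5]=90: continuation. acc=(acc<<6)|0x10=0x10
Byte[6]=A1: continuation. acc=(acc<<6)|0x21=0x421
Byte[7]=AD: continuation. acc=(acc<<6)|0x2D=0x1086D
Completed: cp=U+1086D (starts at byte 4)
Byte[8]=63: 1-byte ASCII. cp=U+0063

Answer: U+025A U+0023 U+0072 U+1086D U+0063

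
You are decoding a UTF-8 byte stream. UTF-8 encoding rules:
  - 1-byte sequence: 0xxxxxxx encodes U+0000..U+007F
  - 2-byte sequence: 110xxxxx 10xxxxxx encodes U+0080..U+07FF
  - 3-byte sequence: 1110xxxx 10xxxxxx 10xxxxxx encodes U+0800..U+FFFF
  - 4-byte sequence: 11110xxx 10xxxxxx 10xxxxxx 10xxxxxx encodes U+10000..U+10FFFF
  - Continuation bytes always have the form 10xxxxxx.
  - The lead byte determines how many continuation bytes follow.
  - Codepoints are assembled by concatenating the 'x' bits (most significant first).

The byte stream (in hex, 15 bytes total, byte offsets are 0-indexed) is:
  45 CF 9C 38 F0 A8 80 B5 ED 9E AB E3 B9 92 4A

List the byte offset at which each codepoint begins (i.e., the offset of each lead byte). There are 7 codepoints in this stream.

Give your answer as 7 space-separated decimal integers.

Answer: 0 1 3 4 8 11 14

Derivation:
Byte[0]=45: 1-byte ASCII. cp=U+0045
Byte[1]=CF: 2-byte lead, need 1 cont bytes. acc=0xF
Byte[2]=9C: continuation. acc=(acc<<6)|0x1C=0x3DC
Completed: cp=U+03DC (starts at byte 1)
Byte[3]=38: 1-byte ASCII. cp=U+0038
Byte[4]=F0: 4-byte lead, need 3 cont bytes. acc=0x0
Byte[5]=A8: continuation. acc=(acc<<6)|0x28=0x28
Byte[6]=80: continuation. acc=(acc<<6)|0x00=0xA00
Byte[7]=B5: continuation. acc=(acc<<6)|0x35=0x28035
Completed: cp=U+28035 (starts at byte 4)
Byte[8]=ED: 3-byte lead, need 2 cont bytes. acc=0xD
Byte[9]=9E: continuation. acc=(acc<<6)|0x1E=0x35E
Byte[10]=AB: continuation. acc=(acc<<6)|0x2B=0xD7AB
Completed: cp=U+D7AB (starts at byte 8)
Byte[11]=E3: 3-byte lead, need 2 cont bytes. acc=0x3
Byte[12]=B9: continuation. acc=(acc<<6)|0x39=0xF9
Byte[13]=92: continuation. acc=(acc<<6)|0x12=0x3E52
Completed: cp=U+3E52 (starts at byte 11)
Byte[14]=4A: 1-byte ASCII. cp=U+004A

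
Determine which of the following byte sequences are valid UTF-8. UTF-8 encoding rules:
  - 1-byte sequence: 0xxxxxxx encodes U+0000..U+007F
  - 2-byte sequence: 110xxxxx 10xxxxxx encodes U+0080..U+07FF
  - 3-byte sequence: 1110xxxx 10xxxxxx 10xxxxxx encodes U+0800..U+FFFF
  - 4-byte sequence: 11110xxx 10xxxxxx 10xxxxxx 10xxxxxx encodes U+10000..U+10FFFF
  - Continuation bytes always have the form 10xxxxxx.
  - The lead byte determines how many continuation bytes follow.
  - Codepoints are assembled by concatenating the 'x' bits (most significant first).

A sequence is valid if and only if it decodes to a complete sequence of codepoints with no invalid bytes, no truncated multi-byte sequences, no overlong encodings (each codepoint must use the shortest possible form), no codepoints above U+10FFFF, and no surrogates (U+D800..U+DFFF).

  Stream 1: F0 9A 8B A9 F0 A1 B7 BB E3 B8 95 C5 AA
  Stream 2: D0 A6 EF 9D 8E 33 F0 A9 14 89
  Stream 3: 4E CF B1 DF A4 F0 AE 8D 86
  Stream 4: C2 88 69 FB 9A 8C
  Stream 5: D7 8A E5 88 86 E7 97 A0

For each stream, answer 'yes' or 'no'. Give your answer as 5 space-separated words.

Stream 1: decodes cleanly. VALID
Stream 2: error at byte offset 8. INVALID
Stream 3: decodes cleanly. VALID
Stream 4: error at byte offset 3. INVALID
Stream 5: decodes cleanly. VALID

Answer: yes no yes no yes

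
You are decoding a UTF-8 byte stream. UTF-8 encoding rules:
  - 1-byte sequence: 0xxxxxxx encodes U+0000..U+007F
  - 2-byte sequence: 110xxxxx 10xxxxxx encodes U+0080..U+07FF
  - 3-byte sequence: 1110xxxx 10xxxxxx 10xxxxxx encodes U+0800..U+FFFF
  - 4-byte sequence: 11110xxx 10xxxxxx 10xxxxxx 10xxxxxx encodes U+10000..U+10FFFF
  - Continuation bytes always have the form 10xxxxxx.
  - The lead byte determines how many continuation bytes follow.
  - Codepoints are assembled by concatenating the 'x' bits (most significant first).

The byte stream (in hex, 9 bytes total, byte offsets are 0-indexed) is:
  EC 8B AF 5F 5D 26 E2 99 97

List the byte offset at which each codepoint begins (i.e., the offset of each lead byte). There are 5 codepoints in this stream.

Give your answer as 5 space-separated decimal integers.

Answer: 0 3 4 5 6

Derivation:
Byte[0]=EC: 3-byte lead, need 2 cont bytes. acc=0xC
Byte[1]=8B: continuation. acc=(acc<<6)|0x0B=0x30B
Byte[2]=AF: continuation. acc=(acc<<6)|0x2F=0xC2EF
Completed: cp=U+C2EF (starts at byte 0)
Byte[3]=5F: 1-byte ASCII. cp=U+005F
Byte[4]=5D: 1-byte ASCII. cp=U+005D
Byte[5]=26: 1-byte ASCII. cp=U+0026
Byte[6]=E2: 3-byte lead, need 2 cont bytes. acc=0x2
Byte[7]=99: continuation. acc=(acc<<6)|0x19=0x99
Byte[8]=97: continuation. acc=(acc<<6)|0x17=0x2657
Completed: cp=U+2657 (starts at byte 6)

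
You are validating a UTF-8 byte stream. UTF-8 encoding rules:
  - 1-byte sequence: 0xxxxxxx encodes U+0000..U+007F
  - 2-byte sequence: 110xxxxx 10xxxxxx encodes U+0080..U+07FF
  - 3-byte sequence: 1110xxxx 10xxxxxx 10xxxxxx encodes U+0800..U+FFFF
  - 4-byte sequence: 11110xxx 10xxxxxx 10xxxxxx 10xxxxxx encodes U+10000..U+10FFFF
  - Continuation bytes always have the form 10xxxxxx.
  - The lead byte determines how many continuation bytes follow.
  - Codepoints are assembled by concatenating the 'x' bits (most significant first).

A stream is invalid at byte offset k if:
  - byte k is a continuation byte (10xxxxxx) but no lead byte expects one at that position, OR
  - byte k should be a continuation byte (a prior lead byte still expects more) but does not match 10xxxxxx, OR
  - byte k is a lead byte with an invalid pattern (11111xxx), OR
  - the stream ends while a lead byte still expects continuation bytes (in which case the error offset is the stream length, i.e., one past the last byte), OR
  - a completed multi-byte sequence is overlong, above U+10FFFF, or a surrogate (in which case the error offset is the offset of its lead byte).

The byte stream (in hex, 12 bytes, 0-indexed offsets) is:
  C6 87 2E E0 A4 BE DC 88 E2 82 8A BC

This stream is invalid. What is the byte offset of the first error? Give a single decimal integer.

Byte[0]=C6: 2-byte lead, need 1 cont bytes. acc=0x6
Byte[1]=87: continuation. acc=(acc<<6)|0x07=0x187
Completed: cp=U+0187 (starts at byte 0)
Byte[2]=2E: 1-byte ASCII. cp=U+002E
Byte[3]=E0: 3-byte lead, need 2 cont bytes. acc=0x0
Byte[4]=A4: continuation. acc=(acc<<6)|0x24=0x24
Byte[5]=BE: continuation. acc=(acc<<6)|0x3E=0x93E
Completed: cp=U+093E (starts at byte 3)
Byte[6]=DC: 2-byte lead, need 1 cont bytes. acc=0x1C
Byte[7]=88: continuation. acc=(acc<<6)|0x08=0x708
Completed: cp=U+0708 (starts at byte 6)
Byte[8]=E2: 3-byte lead, need 2 cont bytes. acc=0x2
Byte[9]=82: continuation. acc=(acc<<6)|0x02=0x82
Byte[10]=8A: continuation. acc=(acc<<6)|0x0A=0x208A
Completed: cp=U+208A (starts at byte 8)
Byte[11]=BC: INVALID lead byte (not 0xxx/110x/1110/11110)

Answer: 11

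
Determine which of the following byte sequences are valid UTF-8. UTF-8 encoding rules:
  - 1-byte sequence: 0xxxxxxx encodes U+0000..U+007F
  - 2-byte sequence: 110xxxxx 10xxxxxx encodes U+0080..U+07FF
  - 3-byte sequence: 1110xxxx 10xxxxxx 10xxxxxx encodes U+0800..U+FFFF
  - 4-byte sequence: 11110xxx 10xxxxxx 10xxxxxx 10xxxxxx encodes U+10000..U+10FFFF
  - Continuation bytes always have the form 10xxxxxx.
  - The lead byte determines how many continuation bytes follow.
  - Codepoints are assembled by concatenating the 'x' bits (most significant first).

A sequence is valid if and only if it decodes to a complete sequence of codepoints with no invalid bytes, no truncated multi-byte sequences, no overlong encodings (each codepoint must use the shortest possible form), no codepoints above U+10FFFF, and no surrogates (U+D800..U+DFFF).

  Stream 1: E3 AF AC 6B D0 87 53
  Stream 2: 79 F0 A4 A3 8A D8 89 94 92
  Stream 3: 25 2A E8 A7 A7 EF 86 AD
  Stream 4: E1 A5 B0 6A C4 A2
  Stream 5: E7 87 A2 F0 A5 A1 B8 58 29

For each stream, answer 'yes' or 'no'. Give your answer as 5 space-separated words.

Stream 1: decodes cleanly. VALID
Stream 2: error at byte offset 7. INVALID
Stream 3: decodes cleanly. VALID
Stream 4: decodes cleanly. VALID
Stream 5: decodes cleanly. VALID

Answer: yes no yes yes yes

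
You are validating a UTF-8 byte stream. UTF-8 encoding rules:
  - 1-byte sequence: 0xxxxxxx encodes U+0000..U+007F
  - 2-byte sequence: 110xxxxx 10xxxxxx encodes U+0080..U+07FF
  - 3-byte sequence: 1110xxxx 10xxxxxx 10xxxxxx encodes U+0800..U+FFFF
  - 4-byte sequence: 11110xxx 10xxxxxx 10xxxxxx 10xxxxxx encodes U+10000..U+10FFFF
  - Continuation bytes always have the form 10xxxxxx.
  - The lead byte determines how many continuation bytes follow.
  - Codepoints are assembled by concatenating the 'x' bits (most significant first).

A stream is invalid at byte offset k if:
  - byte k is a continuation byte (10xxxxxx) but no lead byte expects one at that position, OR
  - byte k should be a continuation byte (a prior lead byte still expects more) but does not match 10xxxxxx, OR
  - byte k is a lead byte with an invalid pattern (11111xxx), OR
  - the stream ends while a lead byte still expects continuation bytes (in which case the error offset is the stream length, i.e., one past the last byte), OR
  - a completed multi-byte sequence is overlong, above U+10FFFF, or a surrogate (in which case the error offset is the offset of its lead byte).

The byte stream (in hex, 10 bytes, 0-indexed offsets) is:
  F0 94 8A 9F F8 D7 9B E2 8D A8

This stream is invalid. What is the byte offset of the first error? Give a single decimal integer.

Byte[0]=F0: 4-byte lead, need 3 cont bytes. acc=0x0
Byte[1]=94: continuation. acc=(acc<<6)|0x14=0x14
Byte[2]=8A: continuation. acc=(acc<<6)|0x0A=0x50A
Byte[3]=9F: continuation. acc=(acc<<6)|0x1F=0x1429F
Completed: cp=U+1429F (starts at byte 0)
Byte[4]=F8: INVALID lead byte (not 0xxx/110x/1110/11110)

Answer: 4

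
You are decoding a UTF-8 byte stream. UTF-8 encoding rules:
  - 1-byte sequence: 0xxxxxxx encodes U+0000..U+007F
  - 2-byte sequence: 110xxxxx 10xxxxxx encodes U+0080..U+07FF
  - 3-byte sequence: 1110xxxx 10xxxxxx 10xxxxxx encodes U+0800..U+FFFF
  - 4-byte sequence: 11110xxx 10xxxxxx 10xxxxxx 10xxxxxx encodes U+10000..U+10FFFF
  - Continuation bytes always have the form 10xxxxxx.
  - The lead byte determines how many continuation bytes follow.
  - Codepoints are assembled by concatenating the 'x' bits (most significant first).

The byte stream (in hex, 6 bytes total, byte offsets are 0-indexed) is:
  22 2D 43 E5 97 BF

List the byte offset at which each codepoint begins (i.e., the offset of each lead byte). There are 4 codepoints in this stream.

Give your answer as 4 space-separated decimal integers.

Byte[0]=22: 1-byte ASCII. cp=U+0022
Byte[1]=2D: 1-byte ASCII. cp=U+002D
Byte[2]=43: 1-byte ASCII. cp=U+0043
Byte[3]=E5: 3-byte lead, need 2 cont bytes. acc=0x5
Byte[4]=97: continuation. acc=(acc<<6)|0x17=0x157
Byte[5]=BF: continuation. acc=(acc<<6)|0x3F=0x55FF
Completed: cp=U+55FF (starts at byte 3)

Answer: 0 1 2 3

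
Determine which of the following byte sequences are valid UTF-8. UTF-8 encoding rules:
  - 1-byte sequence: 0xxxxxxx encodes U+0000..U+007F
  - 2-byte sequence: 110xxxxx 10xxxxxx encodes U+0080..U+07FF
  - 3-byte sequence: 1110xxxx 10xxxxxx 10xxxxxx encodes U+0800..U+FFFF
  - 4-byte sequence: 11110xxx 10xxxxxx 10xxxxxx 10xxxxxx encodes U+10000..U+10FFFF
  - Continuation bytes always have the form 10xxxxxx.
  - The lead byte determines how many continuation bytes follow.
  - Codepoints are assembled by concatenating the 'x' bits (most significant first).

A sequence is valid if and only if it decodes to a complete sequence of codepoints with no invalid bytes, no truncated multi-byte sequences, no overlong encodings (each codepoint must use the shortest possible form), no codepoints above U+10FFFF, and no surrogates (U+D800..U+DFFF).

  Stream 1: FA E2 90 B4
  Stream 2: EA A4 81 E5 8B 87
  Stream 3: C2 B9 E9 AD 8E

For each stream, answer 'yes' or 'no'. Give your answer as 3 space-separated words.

Stream 1: error at byte offset 0. INVALID
Stream 2: decodes cleanly. VALID
Stream 3: decodes cleanly. VALID

Answer: no yes yes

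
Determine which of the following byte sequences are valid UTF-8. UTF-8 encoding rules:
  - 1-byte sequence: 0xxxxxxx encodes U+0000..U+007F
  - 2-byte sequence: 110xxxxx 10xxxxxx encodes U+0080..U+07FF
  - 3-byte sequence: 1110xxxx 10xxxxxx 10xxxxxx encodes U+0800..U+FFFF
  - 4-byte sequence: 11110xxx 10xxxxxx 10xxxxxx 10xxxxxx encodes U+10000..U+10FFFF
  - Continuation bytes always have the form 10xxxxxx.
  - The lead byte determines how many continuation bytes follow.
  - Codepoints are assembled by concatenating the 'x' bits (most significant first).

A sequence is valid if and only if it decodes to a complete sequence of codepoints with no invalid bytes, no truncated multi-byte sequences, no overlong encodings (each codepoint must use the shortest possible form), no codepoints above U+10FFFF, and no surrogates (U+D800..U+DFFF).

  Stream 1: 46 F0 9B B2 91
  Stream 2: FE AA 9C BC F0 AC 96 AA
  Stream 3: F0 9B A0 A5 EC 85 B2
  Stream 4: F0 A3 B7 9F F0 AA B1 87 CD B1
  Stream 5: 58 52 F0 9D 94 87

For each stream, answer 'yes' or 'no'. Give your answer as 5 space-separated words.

Stream 1: decodes cleanly. VALID
Stream 2: error at byte offset 0. INVALID
Stream 3: decodes cleanly. VALID
Stream 4: decodes cleanly. VALID
Stream 5: decodes cleanly. VALID

Answer: yes no yes yes yes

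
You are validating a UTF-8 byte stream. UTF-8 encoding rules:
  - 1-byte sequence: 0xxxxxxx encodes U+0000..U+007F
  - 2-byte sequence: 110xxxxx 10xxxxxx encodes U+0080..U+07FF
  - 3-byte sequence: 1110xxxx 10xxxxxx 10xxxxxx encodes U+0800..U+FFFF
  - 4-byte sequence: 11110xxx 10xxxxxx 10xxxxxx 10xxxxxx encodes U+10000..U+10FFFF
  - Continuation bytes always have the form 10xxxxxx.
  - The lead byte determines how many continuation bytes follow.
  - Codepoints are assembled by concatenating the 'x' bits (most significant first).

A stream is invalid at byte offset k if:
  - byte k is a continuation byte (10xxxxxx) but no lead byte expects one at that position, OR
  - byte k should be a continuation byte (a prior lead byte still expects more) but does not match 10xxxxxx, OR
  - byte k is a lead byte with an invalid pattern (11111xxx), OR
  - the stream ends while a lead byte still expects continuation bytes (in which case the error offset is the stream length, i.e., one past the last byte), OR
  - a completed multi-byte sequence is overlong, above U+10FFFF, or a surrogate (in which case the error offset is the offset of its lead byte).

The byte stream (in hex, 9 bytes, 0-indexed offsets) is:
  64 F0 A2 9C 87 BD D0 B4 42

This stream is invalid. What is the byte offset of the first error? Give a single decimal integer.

Byte[0]=64: 1-byte ASCII. cp=U+0064
Byte[1]=F0: 4-byte lead, need 3 cont bytes. acc=0x0
Byte[2]=A2: continuation. acc=(acc<<6)|0x22=0x22
Byte[3]=9C: continuation. acc=(acc<<6)|0x1C=0x89C
Byte[4]=87: continuation. acc=(acc<<6)|0x07=0x22707
Completed: cp=U+22707 (starts at byte 1)
Byte[5]=BD: INVALID lead byte (not 0xxx/110x/1110/11110)

Answer: 5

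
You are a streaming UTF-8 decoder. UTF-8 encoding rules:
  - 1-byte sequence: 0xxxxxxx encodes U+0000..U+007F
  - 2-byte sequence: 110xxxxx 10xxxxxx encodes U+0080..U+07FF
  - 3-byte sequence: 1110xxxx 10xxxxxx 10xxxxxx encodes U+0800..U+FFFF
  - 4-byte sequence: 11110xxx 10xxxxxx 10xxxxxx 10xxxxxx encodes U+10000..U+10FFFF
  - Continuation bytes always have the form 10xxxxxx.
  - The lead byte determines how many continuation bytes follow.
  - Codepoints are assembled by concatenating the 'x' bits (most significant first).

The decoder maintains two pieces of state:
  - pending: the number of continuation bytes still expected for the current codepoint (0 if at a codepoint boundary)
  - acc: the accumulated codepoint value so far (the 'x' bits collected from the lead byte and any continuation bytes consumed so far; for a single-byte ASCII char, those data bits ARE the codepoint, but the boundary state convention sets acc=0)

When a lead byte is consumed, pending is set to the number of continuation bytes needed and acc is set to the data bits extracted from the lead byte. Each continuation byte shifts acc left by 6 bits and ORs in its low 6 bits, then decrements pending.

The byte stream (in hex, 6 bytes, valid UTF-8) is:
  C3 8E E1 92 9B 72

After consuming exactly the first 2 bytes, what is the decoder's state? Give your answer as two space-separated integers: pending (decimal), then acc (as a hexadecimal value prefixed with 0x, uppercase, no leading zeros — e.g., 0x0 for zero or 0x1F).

Byte[0]=C3: 2-byte lead. pending=1, acc=0x3
Byte[1]=8E: continuation. acc=(acc<<6)|0x0E=0xCE, pending=0

Answer: 0 0xCE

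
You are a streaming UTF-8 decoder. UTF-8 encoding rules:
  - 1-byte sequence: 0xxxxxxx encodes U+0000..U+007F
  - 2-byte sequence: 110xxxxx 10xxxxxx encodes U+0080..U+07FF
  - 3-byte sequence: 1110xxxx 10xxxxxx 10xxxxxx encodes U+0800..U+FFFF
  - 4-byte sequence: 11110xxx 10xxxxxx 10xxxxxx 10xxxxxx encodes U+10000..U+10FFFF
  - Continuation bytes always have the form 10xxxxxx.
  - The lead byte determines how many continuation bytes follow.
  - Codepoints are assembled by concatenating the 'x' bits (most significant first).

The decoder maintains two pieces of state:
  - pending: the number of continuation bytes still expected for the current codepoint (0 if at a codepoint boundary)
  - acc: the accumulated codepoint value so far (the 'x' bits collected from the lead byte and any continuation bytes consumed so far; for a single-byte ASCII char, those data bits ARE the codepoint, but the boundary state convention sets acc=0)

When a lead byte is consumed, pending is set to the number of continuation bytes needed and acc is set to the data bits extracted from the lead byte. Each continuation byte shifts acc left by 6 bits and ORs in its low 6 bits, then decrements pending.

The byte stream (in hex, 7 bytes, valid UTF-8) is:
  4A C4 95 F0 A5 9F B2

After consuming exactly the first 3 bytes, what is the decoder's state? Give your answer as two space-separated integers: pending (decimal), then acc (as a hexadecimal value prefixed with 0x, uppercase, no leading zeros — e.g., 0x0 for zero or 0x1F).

Byte[0]=4A: 1-byte. pending=0, acc=0x0
Byte[1]=C4: 2-byte lead. pending=1, acc=0x4
Byte[2]=95: continuation. acc=(acc<<6)|0x15=0x115, pending=0

Answer: 0 0x115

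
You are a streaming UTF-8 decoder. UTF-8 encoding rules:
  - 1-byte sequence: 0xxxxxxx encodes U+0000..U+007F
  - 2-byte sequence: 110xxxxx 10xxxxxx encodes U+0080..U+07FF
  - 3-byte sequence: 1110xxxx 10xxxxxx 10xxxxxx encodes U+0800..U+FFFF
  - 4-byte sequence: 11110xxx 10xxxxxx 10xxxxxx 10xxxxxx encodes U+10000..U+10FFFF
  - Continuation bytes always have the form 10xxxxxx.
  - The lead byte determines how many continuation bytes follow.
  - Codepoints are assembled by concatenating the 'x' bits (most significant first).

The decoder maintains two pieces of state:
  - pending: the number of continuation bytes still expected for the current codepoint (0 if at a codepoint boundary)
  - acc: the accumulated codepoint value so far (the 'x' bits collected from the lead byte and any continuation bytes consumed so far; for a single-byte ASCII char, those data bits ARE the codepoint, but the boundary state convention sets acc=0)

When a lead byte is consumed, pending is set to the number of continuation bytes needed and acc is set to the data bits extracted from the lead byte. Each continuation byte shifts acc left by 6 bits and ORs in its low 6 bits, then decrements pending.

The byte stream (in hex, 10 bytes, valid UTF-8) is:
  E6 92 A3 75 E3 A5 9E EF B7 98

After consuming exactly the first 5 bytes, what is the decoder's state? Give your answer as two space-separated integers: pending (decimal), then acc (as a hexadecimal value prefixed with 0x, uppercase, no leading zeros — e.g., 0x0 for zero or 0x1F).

Answer: 2 0x3

Derivation:
Byte[0]=E6: 3-byte lead. pending=2, acc=0x6
Byte[1]=92: continuation. acc=(acc<<6)|0x12=0x192, pending=1
Byte[2]=A3: continuation. acc=(acc<<6)|0x23=0x64A3, pending=0
Byte[3]=75: 1-byte. pending=0, acc=0x0
Byte[4]=E3: 3-byte lead. pending=2, acc=0x3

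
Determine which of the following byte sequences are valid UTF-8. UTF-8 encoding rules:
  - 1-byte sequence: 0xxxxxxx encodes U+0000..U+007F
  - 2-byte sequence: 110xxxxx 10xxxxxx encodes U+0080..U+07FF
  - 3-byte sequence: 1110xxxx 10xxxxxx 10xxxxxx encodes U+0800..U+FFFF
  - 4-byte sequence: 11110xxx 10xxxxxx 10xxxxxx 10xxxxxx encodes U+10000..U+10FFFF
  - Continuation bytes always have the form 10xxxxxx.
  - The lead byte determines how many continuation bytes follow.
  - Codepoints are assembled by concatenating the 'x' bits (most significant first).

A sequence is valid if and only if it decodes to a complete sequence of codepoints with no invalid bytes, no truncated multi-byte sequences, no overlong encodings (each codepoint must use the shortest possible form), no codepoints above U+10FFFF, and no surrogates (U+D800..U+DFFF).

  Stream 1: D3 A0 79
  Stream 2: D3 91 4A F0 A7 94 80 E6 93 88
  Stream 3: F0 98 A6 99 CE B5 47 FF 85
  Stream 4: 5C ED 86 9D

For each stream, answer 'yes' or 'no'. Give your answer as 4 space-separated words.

Answer: yes yes no yes

Derivation:
Stream 1: decodes cleanly. VALID
Stream 2: decodes cleanly. VALID
Stream 3: error at byte offset 7. INVALID
Stream 4: decodes cleanly. VALID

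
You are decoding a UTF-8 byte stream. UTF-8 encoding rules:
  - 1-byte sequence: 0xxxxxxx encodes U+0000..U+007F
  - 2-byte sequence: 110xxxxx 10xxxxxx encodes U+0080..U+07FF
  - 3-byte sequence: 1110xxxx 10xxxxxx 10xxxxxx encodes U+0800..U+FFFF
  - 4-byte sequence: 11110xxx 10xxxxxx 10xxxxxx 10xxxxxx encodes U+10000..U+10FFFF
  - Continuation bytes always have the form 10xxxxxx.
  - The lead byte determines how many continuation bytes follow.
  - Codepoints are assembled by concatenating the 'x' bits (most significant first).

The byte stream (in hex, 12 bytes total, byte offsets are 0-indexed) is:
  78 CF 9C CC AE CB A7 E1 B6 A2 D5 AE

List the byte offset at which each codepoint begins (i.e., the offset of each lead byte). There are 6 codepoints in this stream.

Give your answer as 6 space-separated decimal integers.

Answer: 0 1 3 5 7 10

Derivation:
Byte[0]=78: 1-byte ASCII. cp=U+0078
Byte[1]=CF: 2-byte lead, need 1 cont bytes. acc=0xF
Byte[2]=9C: continuation. acc=(acc<<6)|0x1C=0x3DC
Completed: cp=U+03DC (starts at byte 1)
Byte[3]=CC: 2-byte lead, need 1 cont bytes. acc=0xC
Byte[4]=AE: continuation. acc=(acc<<6)|0x2E=0x32E
Completed: cp=U+032E (starts at byte 3)
Byte[5]=CB: 2-byte lead, need 1 cont bytes. acc=0xB
Byte[6]=A7: continuation. acc=(acc<<6)|0x27=0x2E7
Completed: cp=U+02E7 (starts at byte 5)
Byte[7]=E1: 3-byte lead, need 2 cont bytes. acc=0x1
Byte[8]=B6: continuation. acc=(acc<<6)|0x36=0x76
Byte[9]=A2: continuation. acc=(acc<<6)|0x22=0x1DA2
Completed: cp=U+1DA2 (starts at byte 7)
Byte[10]=D5: 2-byte lead, need 1 cont bytes. acc=0x15
Byte[11]=AE: continuation. acc=(acc<<6)|0x2E=0x56E
Completed: cp=U+056E (starts at byte 10)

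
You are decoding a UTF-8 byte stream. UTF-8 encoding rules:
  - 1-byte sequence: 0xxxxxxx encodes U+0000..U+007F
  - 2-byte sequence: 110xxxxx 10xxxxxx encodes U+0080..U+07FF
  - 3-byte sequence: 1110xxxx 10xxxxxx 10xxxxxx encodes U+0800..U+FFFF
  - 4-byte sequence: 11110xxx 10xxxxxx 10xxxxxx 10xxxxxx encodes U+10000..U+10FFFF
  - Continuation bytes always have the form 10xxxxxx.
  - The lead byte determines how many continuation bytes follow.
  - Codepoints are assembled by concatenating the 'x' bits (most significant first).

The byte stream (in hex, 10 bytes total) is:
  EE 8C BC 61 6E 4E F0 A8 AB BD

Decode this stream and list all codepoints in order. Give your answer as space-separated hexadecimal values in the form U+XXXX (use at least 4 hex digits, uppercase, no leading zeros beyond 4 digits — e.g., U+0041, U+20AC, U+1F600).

Answer: U+E33C U+0061 U+006E U+004E U+28AFD

Derivation:
Byte[0]=EE: 3-byte lead, need 2 cont bytes. acc=0xE
Byte[1]=8C: continuation. acc=(acc<<6)|0x0C=0x38C
Byte[2]=BC: continuation. acc=(acc<<6)|0x3C=0xE33C
Completed: cp=U+E33C (starts at byte 0)
Byte[3]=61: 1-byte ASCII. cp=U+0061
Byte[4]=6E: 1-byte ASCII. cp=U+006E
Byte[5]=4E: 1-byte ASCII. cp=U+004E
Byte[6]=F0: 4-byte lead, need 3 cont bytes. acc=0x0
Byte[7]=A8: continuation. acc=(acc<<6)|0x28=0x28
Byte[8]=AB: continuation. acc=(acc<<6)|0x2B=0xA2B
Byte[9]=BD: continuation. acc=(acc<<6)|0x3D=0x28AFD
Completed: cp=U+28AFD (starts at byte 6)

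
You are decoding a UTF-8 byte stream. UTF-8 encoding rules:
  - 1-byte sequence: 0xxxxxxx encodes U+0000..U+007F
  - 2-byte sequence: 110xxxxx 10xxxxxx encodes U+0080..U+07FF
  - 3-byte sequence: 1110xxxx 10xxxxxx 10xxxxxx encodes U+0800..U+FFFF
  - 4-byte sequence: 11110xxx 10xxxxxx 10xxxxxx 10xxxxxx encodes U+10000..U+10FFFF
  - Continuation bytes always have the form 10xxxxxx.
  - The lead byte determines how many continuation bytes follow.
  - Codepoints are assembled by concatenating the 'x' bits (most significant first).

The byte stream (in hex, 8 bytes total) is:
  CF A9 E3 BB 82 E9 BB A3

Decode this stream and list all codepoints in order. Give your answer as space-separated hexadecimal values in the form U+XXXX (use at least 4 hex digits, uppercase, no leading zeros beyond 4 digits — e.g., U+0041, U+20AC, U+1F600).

Answer: U+03E9 U+3EC2 U+9EE3

Derivation:
Byte[0]=CF: 2-byte lead, need 1 cont bytes. acc=0xF
Byte[1]=A9: continuation. acc=(acc<<6)|0x29=0x3E9
Completed: cp=U+03E9 (starts at byte 0)
Byte[2]=E3: 3-byte lead, need 2 cont bytes. acc=0x3
Byte[3]=BB: continuation. acc=(acc<<6)|0x3B=0xFB
Byte[4]=82: continuation. acc=(acc<<6)|0x02=0x3EC2
Completed: cp=U+3EC2 (starts at byte 2)
Byte[5]=E9: 3-byte lead, need 2 cont bytes. acc=0x9
Byte[6]=BB: continuation. acc=(acc<<6)|0x3B=0x27B
Byte[7]=A3: continuation. acc=(acc<<6)|0x23=0x9EE3
Completed: cp=U+9EE3 (starts at byte 5)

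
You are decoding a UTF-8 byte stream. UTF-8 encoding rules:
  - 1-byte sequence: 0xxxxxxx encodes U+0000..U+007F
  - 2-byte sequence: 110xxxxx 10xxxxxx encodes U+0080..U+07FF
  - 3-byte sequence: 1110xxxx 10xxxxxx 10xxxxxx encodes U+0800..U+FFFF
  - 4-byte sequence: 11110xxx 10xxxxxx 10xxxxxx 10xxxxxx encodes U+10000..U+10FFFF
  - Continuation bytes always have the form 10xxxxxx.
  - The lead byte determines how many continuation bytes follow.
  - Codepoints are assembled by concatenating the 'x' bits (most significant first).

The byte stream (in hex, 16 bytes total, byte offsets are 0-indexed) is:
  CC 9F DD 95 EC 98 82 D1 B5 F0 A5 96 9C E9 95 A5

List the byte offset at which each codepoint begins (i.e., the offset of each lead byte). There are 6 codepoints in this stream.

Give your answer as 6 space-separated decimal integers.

Byte[0]=CC: 2-byte lead, need 1 cont bytes. acc=0xC
Byte[1]=9F: continuation. acc=(acc<<6)|0x1F=0x31F
Completed: cp=U+031F (starts at byte 0)
Byte[2]=DD: 2-byte lead, need 1 cont bytes. acc=0x1D
Byte[3]=95: continuation. acc=(acc<<6)|0x15=0x755
Completed: cp=U+0755 (starts at byte 2)
Byte[4]=EC: 3-byte lead, need 2 cont bytes. acc=0xC
Byte[5]=98: continuation. acc=(acc<<6)|0x18=0x318
Byte[6]=82: continuation. acc=(acc<<6)|0x02=0xC602
Completed: cp=U+C602 (starts at byte 4)
Byte[7]=D1: 2-byte lead, need 1 cont bytes. acc=0x11
Byte[8]=B5: continuation. acc=(acc<<6)|0x35=0x475
Completed: cp=U+0475 (starts at byte 7)
Byte[9]=F0: 4-byte lead, need 3 cont bytes. acc=0x0
Byte[10]=A5: continuation. acc=(acc<<6)|0x25=0x25
Byte[11]=96: continuation. acc=(acc<<6)|0x16=0x956
Byte[12]=9C: continuation. acc=(acc<<6)|0x1C=0x2559C
Completed: cp=U+2559C (starts at byte 9)
Byte[13]=E9: 3-byte lead, need 2 cont bytes. acc=0x9
Byte[14]=95: continuation. acc=(acc<<6)|0x15=0x255
Byte[15]=A5: continuation. acc=(acc<<6)|0x25=0x9565
Completed: cp=U+9565 (starts at byte 13)

Answer: 0 2 4 7 9 13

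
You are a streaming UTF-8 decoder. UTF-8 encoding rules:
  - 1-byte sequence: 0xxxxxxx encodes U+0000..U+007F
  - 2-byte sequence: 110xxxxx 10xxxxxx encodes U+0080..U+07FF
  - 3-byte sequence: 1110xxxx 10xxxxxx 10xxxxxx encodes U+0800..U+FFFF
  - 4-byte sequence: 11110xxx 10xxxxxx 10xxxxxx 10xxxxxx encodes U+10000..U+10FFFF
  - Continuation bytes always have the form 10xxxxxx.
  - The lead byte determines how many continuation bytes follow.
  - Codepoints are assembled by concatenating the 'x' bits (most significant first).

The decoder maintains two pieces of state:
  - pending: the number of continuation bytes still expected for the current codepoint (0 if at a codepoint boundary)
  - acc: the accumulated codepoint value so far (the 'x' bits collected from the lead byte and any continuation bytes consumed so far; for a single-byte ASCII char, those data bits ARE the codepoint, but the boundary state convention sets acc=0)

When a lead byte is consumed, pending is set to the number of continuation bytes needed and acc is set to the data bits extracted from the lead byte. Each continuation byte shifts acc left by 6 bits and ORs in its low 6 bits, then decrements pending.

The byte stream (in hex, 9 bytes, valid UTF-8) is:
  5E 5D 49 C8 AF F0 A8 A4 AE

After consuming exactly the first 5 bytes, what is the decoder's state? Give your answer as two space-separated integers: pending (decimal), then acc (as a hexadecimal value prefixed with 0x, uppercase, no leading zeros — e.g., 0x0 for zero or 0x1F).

Answer: 0 0x22F

Derivation:
Byte[0]=5E: 1-byte. pending=0, acc=0x0
Byte[1]=5D: 1-byte. pending=0, acc=0x0
Byte[2]=49: 1-byte. pending=0, acc=0x0
Byte[3]=C8: 2-byte lead. pending=1, acc=0x8
Byte[4]=AF: continuation. acc=(acc<<6)|0x2F=0x22F, pending=0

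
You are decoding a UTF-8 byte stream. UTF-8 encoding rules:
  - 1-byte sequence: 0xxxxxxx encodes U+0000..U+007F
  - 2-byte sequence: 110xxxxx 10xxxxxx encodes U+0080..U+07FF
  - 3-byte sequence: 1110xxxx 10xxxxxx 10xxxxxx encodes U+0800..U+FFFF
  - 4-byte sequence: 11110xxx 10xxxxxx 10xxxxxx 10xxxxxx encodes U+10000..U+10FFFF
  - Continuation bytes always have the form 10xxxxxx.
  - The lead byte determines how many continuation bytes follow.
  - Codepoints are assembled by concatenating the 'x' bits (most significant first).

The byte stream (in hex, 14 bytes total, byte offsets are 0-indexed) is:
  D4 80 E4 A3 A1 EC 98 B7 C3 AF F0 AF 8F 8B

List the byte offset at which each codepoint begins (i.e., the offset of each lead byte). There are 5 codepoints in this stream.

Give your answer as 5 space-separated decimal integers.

Byte[0]=D4: 2-byte lead, need 1 cont bytes. acc=0x14
Byte[1]=80: continuation. acc=(acc<<6)|0x00=0x500
Completed: cp=U+0500 (starts at byte 0)
Byte[2]=E4: 3-byte lead, need 2 cont bytes. acc=0x4
Byte[3]=A3: continuation. acc=(acc<<6)|0x23=0x123
Byte[4]=A1: continuation. acc=(acc<<6)|0x21=0x48E1
Completed: cp=U+48E1 (starts at byte 2)
Byte[5]=EC: 3-byte lead, need 2 cont bytes. acc=0xC
Byte[6]=98: continuation. acc=(acc<<6)|0x18=0x318
Byte[7]=B7: continuation. acc=(acc<<6)|0x37=0xC637
Completed: cp=U+C637 (starts at byte 5)
Byte[8]=C3: 2-byte lead, need 1 cont bytes. acc=0x3
Byte[9]=AF: continuation. acc=(acc<<6)|0x2F=0xEF
Completed: cp=U+00EF (starts at byte 8)
Byte[10]=F0: 4-byte lead, need 3 cont bytes. acc=0x0
Byte[11]=AF: continuation. acc=(acc<<6)|0x2F=0x2F
Byte[12]=8F: continuation. acc=(acc<<6)|0x0F=0xBCF
Byte[13]=8B: continuation. acc=(acc<<6)|0x0B=0x2F3CB
Completed: cp=U+2F3CB (starts at byte 10)

Answer: 0 2 5 8 10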